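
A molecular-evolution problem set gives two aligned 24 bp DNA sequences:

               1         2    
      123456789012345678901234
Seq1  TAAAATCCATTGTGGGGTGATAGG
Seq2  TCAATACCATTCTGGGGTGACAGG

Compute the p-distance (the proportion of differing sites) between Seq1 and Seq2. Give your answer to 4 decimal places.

0.2083

The sequences differ at positions 2 (A/C), 5 (A/T), 6 (T/A), 12 (G/C), 21 (T/C).
There are 5 differences over 24 sites, so p = 5/24 = 0.2083.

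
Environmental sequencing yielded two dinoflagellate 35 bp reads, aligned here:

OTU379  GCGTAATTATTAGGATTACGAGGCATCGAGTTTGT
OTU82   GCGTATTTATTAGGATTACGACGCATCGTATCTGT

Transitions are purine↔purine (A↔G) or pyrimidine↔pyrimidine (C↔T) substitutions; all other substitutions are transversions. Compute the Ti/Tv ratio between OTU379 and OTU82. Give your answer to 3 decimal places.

Mismatches occur at site 6 (A/T, transversion), site 22 (G/C, transversion), site 29 (A/T, transversion), site 30 (G/A, transition), site 32 (T/C, transition).
Of the 5 differences, 2 transitions and 3 transversions, so Ti/Tv = 2/3 = 0.667.

0.667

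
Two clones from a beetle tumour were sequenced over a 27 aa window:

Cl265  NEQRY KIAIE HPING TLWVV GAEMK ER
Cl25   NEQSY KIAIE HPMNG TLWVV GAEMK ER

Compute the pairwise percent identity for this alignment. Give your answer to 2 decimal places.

92.59%

The sequences differ at positions 4 (R/S), 13 (I/M).
25 of the 27 sites match, so the percent identity is 25/27 × 100 = 92.59%.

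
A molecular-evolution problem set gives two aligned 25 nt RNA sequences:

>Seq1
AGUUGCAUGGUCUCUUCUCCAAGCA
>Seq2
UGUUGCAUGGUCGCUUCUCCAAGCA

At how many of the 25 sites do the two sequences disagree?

2

Differing sites — 1:A/U; 13:U/G.
That gives 2 mismatches out of 25 aligned sites, so the Hamming distance is 2.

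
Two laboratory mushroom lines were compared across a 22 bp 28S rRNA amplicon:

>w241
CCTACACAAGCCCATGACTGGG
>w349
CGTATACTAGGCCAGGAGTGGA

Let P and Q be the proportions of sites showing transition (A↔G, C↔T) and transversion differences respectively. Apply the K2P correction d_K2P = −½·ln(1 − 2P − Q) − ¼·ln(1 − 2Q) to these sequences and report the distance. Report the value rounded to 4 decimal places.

The sequences differ at positions 2 (C/G, transversion), 5 (C/T, transition), 8 (A/T, transversion), 11 (C/G, transversion), 15 (T/G, transversion), 18 (C/G, transversion), 22 (G/A, transition).
Of the 7 differences, 2 transitions and 5 transversions over 22 sites: P = 2/22 = 0.090909, Q = 5/22 = 0.227273.
d = −0.5·ln(0.590909) − 0.25·ln(0.545454) = −0.5·(-0.526093) − 0.25·(-0.606137) = 0.4146.

0.4146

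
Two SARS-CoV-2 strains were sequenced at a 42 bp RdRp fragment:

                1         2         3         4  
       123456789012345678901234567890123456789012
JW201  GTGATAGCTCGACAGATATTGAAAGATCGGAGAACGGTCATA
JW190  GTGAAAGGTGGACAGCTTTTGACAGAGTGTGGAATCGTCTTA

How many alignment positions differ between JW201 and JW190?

Mismatches occur at site 5 (T↔A), site 8 (C↔G), site 10 (C↔G), site 16 (A↔C), site 18 (A↔T), site 23 (A↔C), site 27 (T↔G), site 28 (C↔T), site 30 (G↔T), site 31 (A↔G), site 35 (C↔T), site 36 (G↔C), site 40 (A↔T).
That gives 13 mismatches out of 42 aligned sites, so the Hamming distance is 13.

13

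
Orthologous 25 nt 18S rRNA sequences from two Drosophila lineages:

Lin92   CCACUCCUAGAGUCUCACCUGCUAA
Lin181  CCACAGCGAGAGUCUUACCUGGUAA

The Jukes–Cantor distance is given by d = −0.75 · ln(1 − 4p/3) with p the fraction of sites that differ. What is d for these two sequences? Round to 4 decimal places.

0.2326

Differing sites — 5:U/A; 6:C/G; 8:U/G; 16:C/U; 22:C/G.
p = 5/25 = 0.200000.
d = −0.75 · ln(1 − (4/3)·0.200000) = −0.75 · ln(0.733333) = −0.75 · (-0.310155) = 0.2326.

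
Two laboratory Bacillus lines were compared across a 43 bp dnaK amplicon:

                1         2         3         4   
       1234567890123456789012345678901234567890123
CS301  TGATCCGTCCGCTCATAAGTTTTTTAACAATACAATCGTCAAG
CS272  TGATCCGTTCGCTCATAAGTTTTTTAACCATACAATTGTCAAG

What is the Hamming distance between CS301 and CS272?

The sequences differ at positions 9 (C/T), 29 (A/C), 37 (C/T).
That gives 3 mismatches out of 43 aligned sites, so the Hamming distance is 3.

3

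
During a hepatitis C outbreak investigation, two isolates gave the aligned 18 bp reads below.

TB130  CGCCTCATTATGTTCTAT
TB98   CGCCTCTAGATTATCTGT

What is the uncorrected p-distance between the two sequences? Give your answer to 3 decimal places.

Differing sites — 7:A/T; 8:T/A; 9:T/G; 12:G/T; 13:T/A; 17:A/G.
There are 6 differences over 18 sites, so p = 6/18 = 0.333.

0.333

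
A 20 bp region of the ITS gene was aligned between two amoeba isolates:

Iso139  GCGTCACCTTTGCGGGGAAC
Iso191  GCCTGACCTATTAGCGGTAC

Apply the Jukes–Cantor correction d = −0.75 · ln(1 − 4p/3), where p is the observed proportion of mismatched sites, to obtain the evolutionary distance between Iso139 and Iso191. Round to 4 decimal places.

0.4715

Mismatches occur at site 3 (G→C), site 5 (C→G), site 10 (T→A), site 12 (G→T), site 13 (C→A), site 15 (G→C), site 18 (A→T).
p = 7/20 = 0.350000.
d = −0.75 · ln(1 − (4/3)·0.350000) = −0.75 · ln(0.533333) = −0.75 · (-0.628609) = 0.4715.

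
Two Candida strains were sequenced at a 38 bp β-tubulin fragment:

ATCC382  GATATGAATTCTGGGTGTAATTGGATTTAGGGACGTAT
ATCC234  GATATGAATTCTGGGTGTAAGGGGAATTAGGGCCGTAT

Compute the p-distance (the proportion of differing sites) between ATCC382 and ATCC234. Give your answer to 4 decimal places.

0.1053

Mismatches occur at site 21 (T/G), site 22 (T/G), site 26 (T/A), site 33 (A/C).
There are 4 differences over 38 sites, so p = 4/38 = 0.1053.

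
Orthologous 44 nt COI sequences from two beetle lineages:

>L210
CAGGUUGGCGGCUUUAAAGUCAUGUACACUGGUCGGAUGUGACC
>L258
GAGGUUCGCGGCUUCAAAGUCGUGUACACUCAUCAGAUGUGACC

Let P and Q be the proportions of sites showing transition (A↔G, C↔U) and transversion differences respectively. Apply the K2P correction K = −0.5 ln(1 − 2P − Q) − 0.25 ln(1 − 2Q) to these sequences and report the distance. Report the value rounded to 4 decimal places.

Mismatches occur at site 1 (C/G, transversion), site 7 (G/C, transversion), site 15 (U/C, transition), site 22 (A/G, transition), site 31 (G/C, transversion), site 32 (G/A, transition), site 35 (G/A, transition).
Of the 7 differences, 4 transitions and 3 transversions over 44 sites: P = 4/44 = 0.090909, Q = 3/44 = 0.068182.
d = −0.5·ln(0.750000) − 0.25·ln(0.863636) = −0.5·(-0.287682) − 0.25·(-0.146604) = 0.1805.

0.1805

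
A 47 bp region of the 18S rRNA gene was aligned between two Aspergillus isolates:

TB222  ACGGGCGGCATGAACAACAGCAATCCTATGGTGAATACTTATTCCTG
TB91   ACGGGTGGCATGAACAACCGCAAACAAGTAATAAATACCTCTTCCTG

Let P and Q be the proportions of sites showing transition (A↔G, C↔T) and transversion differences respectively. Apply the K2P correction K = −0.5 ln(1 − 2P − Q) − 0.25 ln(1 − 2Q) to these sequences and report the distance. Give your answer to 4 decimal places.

0.2843

Mismatches occur at site 6 (C→T, transition), site 19 (A→C, transversion), site 24 (T→A, transversion), site 26 (C→A, transversion), site 27 (T→A, transversion), site 28 (A→G, transition), site 30 (G→A, transition), site 31 (G→A, transition), site 33 (G→A, transition), site 39 (T→C, transition), site 41 (A→C, transversion).
Of the 11 differences, 6 transitions and 5 transversions over 47 sites: P = 6/47 = 0.127660, Q = 5/47 = 0.106383.
d = −0.5·ln(0.638297) − 0.25·ln(0.787234) = −0.5·(-0.448952) − 0.25·(-0.239230) = 0.2843.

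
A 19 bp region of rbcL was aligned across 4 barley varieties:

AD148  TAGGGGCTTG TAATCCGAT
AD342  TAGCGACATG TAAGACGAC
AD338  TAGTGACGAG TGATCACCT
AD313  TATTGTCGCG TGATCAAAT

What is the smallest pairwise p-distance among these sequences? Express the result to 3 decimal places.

0.263

Pairwise Hamming distances:
  AD148 vs AD342: 6
  AD148 vs AD338: 8
  AD148 vs AD313: 8
  AD342 vs AD338: 10
  AD342 vs AD313: 11
  AD338 vs AD313: 5
The smallest is 5 mismatches, between AD338 and AD313; p = 5/19 = 0.263.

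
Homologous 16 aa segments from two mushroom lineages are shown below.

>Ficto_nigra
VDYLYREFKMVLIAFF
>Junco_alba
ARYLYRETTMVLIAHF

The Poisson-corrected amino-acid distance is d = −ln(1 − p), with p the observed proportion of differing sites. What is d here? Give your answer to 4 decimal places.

0.3747

Differing sites — 1:V/A; 2:D/R; 8:F/T; 9:K/T; 15:F/H.
p = 5/16 = 0.312500.
d = −ln(1 − 0.312500) = −ln(0.687500) = 0.3747.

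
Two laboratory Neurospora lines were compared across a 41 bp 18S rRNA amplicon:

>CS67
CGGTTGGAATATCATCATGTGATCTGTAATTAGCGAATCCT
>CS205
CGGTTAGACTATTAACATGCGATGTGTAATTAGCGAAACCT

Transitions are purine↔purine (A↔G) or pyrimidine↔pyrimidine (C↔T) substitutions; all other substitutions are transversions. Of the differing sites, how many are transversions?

4

Differing sites — 6:G/A (Ti); 9:A/C (Tv); 13:C/T (Ti); 15:T/A (Tv); 20:T/C (Ti); 24:C/G (Tv); 38:T/A (Tv).
Of the 7 differences, 3 transitions and 4 transversions, so the answer is 4.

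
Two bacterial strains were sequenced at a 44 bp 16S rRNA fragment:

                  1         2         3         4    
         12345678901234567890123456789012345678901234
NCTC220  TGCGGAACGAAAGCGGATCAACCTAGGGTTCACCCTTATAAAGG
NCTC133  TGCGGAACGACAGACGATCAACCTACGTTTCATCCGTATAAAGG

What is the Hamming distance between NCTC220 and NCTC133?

7

Mismatches occur at site 11 (A/C), site 14 (C/A), site 15 (G/C), site 26 (G/C), site 28 (G/T), site 33 (C/T), site 36 (T/G).
That gives 7 mismatches out of 44 aligned sites, so the Hamming distance is 7.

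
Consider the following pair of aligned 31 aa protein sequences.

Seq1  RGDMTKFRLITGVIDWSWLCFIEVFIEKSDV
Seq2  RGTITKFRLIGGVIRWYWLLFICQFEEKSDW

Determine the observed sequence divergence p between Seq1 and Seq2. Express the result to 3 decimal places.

0.323

The sequences differ at positions 3 (D/T), 4 (M/I), 11 (T/G), 15 (D/R), 17 (S/Y), 20 (C/L), 23 (E/C), 24 (V/Q), 26 (I/E), 31 (V/W).
There are 10 differences over 31 sites, so p = 10/31 = 0.323.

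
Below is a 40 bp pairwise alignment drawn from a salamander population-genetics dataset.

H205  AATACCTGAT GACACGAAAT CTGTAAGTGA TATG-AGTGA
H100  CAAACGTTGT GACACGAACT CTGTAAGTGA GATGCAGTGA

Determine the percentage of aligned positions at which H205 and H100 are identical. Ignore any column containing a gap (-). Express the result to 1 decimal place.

82.1%

Excluding the 1 gap column leaves 39 comparable sites.
The sequences differ at positions 1 (A/C), 3 (T/A), 6 (C/G), 8 (G/T), 9 (A/G), 19 (A/C), 31 (T/G).
32 of the 39 comparable sites match, so the percent identity is 32/39 × 100 = 82.1%.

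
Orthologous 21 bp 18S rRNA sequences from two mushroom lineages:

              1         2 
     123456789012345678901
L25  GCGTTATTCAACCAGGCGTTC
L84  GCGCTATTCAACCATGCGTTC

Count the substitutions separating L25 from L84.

Mismatches occur at site 4 (T→C), site 15 (G→T).
That gives 2 mismatches out of 21 aligned sites, so the Hamming distance is 2.

2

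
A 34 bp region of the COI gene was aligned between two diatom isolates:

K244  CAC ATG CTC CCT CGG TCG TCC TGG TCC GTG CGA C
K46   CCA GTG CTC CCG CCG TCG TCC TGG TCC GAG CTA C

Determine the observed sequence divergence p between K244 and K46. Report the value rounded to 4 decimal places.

0.2059

Differing sites — 2:A/C; 3:C/A; 4:A/G; 12:T/G; 14:G/C; 29:T/A; 32:G/T.
There are 7 differences over 34 sites, so p = 7/34 = 0.2059.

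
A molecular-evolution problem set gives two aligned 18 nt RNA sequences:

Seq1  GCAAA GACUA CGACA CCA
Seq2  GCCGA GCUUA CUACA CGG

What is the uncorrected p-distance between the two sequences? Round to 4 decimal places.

The sequences differ at positions 3 (A/C), 4 (A/G), 7 (A/C), 8 (C/U), 12 (G/U), 17 (C/G), 18 (A/G).
There are 7 differences over 18 sites, so p = 7/18 = 0.3889.

0.3889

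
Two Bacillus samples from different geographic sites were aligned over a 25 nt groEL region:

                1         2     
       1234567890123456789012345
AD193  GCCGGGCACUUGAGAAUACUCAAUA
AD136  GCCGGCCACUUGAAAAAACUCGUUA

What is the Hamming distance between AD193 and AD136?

Mismatches occur at site 6 (G→C), site 14 (G→A), site 17 (U→A), site 22 (A→G), site 23 (A→U).
That gives 5 mismatches out of 25 aligned sites, so the Hamming distance is 5.

5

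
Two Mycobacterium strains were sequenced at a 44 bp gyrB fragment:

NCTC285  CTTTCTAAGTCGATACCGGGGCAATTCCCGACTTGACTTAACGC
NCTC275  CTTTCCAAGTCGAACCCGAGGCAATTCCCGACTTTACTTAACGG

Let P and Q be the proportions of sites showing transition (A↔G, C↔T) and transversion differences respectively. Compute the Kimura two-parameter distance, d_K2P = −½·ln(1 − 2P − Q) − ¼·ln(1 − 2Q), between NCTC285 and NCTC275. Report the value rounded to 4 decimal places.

Mismatches occur at site 6 (T→C, transition), site 14 (T→A, transversion), site 15 (A→C, transversion), site 19 (G→A, transition), site 35 (G→T, transversion), site 44 (C→G, transversion).
Of the 6 differences, 2 transitions and 4 transversions over 44 sites: P = 2/44 = 0.045455, Q = 4/44 = 0.090909.
d = −0.5·ln(0.818181) − 0.25·ln(0.818182) = −0.5·(-0.200672) − 0.25·(-0.200670) = 0.1505.

0.1505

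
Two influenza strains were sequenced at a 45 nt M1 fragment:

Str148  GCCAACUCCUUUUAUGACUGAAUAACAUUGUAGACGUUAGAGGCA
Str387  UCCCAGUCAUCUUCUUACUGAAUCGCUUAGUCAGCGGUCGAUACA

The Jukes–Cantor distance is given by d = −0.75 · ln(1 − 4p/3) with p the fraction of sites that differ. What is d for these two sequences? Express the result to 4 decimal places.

0.5716

The sequences differ at positions 1 (G/U), 4 (A/C), 6 (C/G), 9 (C/A), 11 (U/C), 14 (A/C), 16 (G/U), 24 (A/C), 25 (A/G), 27 (A/U), 29 (U/A), 32 (A/C), 33 (G/A), 34 (A/G), 37 (U/G), 39 (A/C), 42 (G/U), 43 (G/A).
p = 18/45 = 0.400000.
d = −0.75 · ln(1 − (4/3)·0.400000) = −0.75 · ln(0.466667) = −0.75 · (-0.762139) = 0.5716.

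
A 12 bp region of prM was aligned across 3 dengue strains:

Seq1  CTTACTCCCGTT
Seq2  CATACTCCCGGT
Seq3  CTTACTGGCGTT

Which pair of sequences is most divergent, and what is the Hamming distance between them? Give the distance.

Pairwise Hamming distances:
  Seq1 vs Seq2: 2
  Seq1 vs Seq3: 2
  Seq2 vs Seq3: 4
The largest is 4, between Seq2 and Seq3.

4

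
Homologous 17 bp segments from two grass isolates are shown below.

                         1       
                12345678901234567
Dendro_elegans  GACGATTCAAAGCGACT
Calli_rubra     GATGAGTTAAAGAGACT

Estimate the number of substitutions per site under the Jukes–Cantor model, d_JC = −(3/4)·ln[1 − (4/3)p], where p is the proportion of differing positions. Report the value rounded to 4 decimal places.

Differing sites — 3:C/T; 6:T/G; 8:C/T; 13:C/A.
p = 4/17 = 0.235294.
d = −0.75 · ln(1 − (4/3)·0.235294) = −0.75 · ln(0.686275) = −0.75 · (-0.376477) = 0.2824.

0.2824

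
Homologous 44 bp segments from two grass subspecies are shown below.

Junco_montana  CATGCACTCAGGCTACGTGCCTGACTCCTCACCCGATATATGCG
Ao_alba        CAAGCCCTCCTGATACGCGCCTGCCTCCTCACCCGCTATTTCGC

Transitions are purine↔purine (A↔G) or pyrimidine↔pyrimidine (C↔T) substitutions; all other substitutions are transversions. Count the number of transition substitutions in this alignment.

Mismatches occur at site 3 (T/A, transversion), site 6 (A/C, transversion), site 10 (A/C, transversion), site 11 (G/T, transversion), site 13 (C/A, transversion), site 18 (T/C, transition), site 24 (A/C, transversion), site 36 (A/C, transversion), site 40 (A/T, transversion), site 42 (G/C, transversion), site 43 (C/G, transversion), site 44 (G/C, transversion).
Of the 12 differences, 1 transition and 11 transversions, so the answer is 1.

1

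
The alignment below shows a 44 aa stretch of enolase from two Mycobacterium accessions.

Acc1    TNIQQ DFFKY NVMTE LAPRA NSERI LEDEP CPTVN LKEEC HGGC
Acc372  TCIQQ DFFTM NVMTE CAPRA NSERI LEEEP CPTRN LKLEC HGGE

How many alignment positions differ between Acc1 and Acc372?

The sequences differ at positions 2 (N/C), 9 (K/T), 10 (Y/M), 16 (L/C), 28 (D/E), 34 (V/R), 38 (E/L), 44 (C/E).
That gives 8 mismatches out of 44 aligned sites, so the Hamming distance is 8.

8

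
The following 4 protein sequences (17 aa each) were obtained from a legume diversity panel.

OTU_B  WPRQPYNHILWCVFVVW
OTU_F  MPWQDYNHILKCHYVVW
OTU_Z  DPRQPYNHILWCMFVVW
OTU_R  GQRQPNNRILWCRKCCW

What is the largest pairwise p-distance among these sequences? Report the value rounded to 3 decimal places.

0.647

Pairwise Hamming distances:
  OTU_B vs OTU_F: 6
  OTU_B vs OTU_Z: 2
  OTU_B vs OTU_R: 8
  OTU_F vs OTU_Z: 6
  OTU_F vs OTU_R: 11
  OTU_Z vs OTU_R: 8
The largest is 11 mismatches, between OTU_F and OTU_R; p = 11/17 = 0.647.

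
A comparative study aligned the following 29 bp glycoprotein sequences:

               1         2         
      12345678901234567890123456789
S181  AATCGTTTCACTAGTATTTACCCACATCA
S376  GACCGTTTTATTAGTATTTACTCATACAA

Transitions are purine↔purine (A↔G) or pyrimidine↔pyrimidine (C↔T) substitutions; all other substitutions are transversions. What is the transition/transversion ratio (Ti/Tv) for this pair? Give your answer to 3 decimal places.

Differing sites — 1:A/G (Ti); 3:T/C (Ti); 9:C/T (Ti); 11:C/T (Ti); 22:C/T (Ti); 25:C/T (Ti); 27:T/C (Ti); 28:C/A (Tv).
Of the 8 differences, 7 transitions and 1 transversion, so Ti/Tv = 7/1 = 7.000.

7.000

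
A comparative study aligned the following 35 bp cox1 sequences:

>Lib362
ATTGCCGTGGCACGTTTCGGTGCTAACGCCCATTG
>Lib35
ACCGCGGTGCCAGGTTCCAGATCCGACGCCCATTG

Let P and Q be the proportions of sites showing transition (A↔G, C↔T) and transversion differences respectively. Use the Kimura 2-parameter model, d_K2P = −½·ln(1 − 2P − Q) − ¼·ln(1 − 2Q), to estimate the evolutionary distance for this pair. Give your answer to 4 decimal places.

0.4166

The sequences differ at positions 2 (T/C, transition), 3 (T/C, transition), 6 (C/G, transversion), 10 (G/C, transversion), 13 (C/G, transversion), 17 (T/C, transition), 19 (G/A, transition), 21 (T/A, transversion), 22 (G/T, transversion), 24 (T/C, transition), 25 (A/G, transition).
Of the 11 differences, 6 transitions and 5 transversions over 35 sites: P = 6/35 = 0.171429, Q = 5/35 = 0.142857.
d = −0.5·ln(0.514285) − 0.25·ln(0.714286) = −0.5·(-0.664978) − 0.25·(-0.336472) = 0.4166.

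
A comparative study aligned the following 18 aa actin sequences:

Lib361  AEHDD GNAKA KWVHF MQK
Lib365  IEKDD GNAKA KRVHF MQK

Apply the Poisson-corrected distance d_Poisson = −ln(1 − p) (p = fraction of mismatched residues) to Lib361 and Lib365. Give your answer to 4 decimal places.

Differing sites — 1:A/I; 3:H/K; 12:W/R.
p = 3/18 = 0.166667.
d = −ln(1 − 0.166667) = −ln(0.833333) = 0.1823.

0.1823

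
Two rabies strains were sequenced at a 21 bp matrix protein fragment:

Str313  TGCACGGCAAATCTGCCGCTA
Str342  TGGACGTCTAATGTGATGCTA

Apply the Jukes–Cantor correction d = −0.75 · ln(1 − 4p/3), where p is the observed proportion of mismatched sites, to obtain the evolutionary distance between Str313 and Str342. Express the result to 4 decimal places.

Differing sites — 3:C/G; 7:G/T; 9:A/T; 13:C/G; 16:C/A; 17:C/T.
p = 6/21 = 0.285714.
d = −0.75 · ln(1 − (4/3)·0.285714) = −0.75 · ln(0.619048) = −0.75 · (-0.479572) = 0.3597.

0.3597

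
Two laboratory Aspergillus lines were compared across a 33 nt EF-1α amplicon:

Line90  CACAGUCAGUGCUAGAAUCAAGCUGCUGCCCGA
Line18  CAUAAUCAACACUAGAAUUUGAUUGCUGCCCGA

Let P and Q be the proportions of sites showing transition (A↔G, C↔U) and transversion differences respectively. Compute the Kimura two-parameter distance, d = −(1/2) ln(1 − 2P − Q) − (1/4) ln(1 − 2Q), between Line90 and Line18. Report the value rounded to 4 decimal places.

0.4444

Differing sites — 3:C/U (Ti); 5:G/A (Ti); 9:G/A (Ti); 10:U/C (Ti); 11:G/A (Ti); 19:C/U (Ti); 20:A/U (Tv); 21:A/G (Ti); 22:G/A (Ti); 23:C/U (Ti).
Of the 10 differences, 9 transitions and 1 transversion over 33 sites: P = 9/33 = 0.272727, Q = 1/33 = 0.030303.
d = −0.5·ln(0.424243) − 0.25·ln(0.939394) = −0.5·(-0.857449) − 0.25·(-0.062520) = 0.4444.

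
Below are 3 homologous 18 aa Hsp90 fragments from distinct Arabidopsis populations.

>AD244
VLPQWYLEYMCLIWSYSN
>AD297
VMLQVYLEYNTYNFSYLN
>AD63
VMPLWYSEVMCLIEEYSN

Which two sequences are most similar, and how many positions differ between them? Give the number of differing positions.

6

Pairwise Hamming distances:
  AD244 vs AD297: 9
  AD244 vs AD63: 6
  AD297 vs AD63: 12
The smallest is 6, between AD244 and AD63.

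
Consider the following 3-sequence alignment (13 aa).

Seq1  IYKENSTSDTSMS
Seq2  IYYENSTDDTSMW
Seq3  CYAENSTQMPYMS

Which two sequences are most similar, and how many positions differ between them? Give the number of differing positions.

Pairwise Hamming distances:
  Seq1 vs Seq2: 3
  Seq1 vs Seq3: 6
  Seq2 vs Seq3: 7
The smallest is 3, between Seq1 and Seq2.

3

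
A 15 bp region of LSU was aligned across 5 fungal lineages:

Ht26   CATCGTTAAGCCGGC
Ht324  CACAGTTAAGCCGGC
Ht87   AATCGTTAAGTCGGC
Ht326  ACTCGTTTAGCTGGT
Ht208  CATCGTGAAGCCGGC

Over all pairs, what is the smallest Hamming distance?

Pairwise Hamming distances:
  Ht26 vs Ht324: 2
  Ht26 vs Ht87: 2
  Ht26 vs Ht326: 5
  Ht26 vs Ht208: 1
  Ht324 vs Ht87: 4
  Ht324 vs Ht326: 7
  Ht324 vs Ht208: 3
  Ht87 vs Ht326: 5
  Ht87 vs Ht208: 3
  Ht326 vs Ht208: 6
The smallest is 1, between Ht26 and Ht208.

1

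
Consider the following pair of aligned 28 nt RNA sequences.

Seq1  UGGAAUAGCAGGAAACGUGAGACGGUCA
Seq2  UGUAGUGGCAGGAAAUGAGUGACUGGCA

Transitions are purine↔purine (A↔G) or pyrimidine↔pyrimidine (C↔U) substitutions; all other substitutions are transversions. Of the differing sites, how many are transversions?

5

Differing sites — 3:G/U (Tv); 5:A/G (Ti); 7:A/G (Ti); 16:C/U (Ti); 18:U/A (Tv); 20:A/U (Tv); 24:G/U (Tv); 26:U/G (Tv).
Of the 8 differences, 3 transitions and 5 transversions, so the answer is 5.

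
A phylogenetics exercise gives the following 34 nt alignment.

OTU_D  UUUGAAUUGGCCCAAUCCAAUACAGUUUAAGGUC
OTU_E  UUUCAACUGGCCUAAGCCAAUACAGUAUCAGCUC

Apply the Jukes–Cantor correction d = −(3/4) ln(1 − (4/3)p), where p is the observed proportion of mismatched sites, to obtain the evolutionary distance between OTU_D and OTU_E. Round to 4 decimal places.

Differing sites — 4:G/C; 7:U/C; 13:C/U; 16:U/G; 27:U/A; 29:A/C; 32:G/C.
p = 7/34 = 0.205882.
d = −0.75 · ln(1 − (4/3)·0.205882) = −0.75 · ln(0.725491) = −0.75 · (-0.320907) = 0.2407.

0.2407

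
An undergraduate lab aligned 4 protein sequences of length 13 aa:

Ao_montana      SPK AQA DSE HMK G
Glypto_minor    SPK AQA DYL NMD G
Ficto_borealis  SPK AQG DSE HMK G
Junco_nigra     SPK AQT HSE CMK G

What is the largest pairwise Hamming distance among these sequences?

Pairwise Hamming distances:
  Ao_montana vs Glypto_minor: 4
  Ao_montana vs Ficto_borealis: 1
  Ao_montana vs Junco_nigra: 3
  Glypto_minor vs Ficto_borealis: 5
  Glypto_minor vs Junco_nigra: 6
  Ficto_borealis vs Junco_nigra: 3
The largest is 6, between Glypto_minor and Junco_nigra.

6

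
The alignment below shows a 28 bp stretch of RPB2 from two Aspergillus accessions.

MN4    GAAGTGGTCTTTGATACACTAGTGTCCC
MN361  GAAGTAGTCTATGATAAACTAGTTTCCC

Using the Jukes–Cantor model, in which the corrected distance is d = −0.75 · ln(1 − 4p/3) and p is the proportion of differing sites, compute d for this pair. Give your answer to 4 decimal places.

The sequences differ at positions 6 (G/A), 11 (T/A), 17 (C/A), 24 (G/T).
p = 4/28 = 0.142857.
d = −0.75 · ln(1 − (4/3)·0.142857) = −0.75 · ln(0.809524) = −0.75 · (-0.211309) = 0.1585.

0.1585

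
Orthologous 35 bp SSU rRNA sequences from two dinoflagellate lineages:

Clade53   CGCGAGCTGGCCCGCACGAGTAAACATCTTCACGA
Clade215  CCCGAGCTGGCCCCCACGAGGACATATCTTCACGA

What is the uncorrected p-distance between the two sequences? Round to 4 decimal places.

Differing sites — 2:G/C; 14:G/C; 21:T/G; 23:A/C; 25:C/T.
There are 5 differences over 35 sites, so p = 5/35 = 0.1429.

0.1429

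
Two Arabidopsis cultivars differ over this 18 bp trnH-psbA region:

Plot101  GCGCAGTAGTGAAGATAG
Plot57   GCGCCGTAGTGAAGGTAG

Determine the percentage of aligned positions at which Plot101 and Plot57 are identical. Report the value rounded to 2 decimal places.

The sequences differ at positions 5 (A/C), 15 (A/G).
16 of the 18 sites match, so the percent identity is 16/18 × 100 = 88.89%.

88.89%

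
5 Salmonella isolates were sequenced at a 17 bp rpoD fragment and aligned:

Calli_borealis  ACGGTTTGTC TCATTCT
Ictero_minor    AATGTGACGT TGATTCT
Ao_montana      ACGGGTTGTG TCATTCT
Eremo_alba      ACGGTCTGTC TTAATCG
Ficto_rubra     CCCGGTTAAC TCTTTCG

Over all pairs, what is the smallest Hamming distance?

Pairwise Hamming distances:
  Calli_borealis vs Ictero_minor: 8
  Calli_borealis vs Ao_montana: 2
  Calli_borealis vs Eremo_alba: 4
  Calli_borealis vs Ficto_rubra: 7
  Ictero_minor vs Ao_montana: 9
  Ictero_minor vs Eremo_alba: 10
  Ictero_minor vs Ficto_rubra: 12
  Ao_montana vs Eremo_alba: 6
  Ao_montana vs Ficto_rubra: 7
  Eremo_alba vs Ficto_rubra: 9
The smallest is 2, between Calli_borealis and Ao_montana.

2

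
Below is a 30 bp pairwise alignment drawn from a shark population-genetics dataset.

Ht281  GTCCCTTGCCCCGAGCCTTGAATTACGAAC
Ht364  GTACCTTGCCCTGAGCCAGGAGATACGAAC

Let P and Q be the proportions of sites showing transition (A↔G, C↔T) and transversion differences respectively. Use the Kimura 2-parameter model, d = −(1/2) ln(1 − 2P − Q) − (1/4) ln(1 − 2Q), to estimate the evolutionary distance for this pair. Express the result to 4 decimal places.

0.2326

The sequences differ at positions 3 (C/A, transversion), 12 (C/T, transition), 18 (T/A, transversion), 19 (T/G, transversion), 22 (A/G, transition), 23 (T/A, transversion).
Of the 6 differences, 2 transitions and 4 transversions over 30 sites: P = 2/30 = 0.066667, Q = 4/30 = 0.133333.
d = −0.5·ln(0.733333) − 0.25·ln(0.733334) = −0.5·(-0.310155) − 0.25·(-0.310154) = 0.2326.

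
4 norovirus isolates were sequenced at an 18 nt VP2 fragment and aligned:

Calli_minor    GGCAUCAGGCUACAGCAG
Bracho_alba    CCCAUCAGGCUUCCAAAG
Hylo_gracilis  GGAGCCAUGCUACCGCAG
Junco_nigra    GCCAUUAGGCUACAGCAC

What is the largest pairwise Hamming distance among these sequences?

9

Pairwise Hamming distances:
  Calli_minor vs Bracho_alba: 6
  Calli_minor vs Hylo_gracilis: 5
  Calli_minor vs Junco_nigra: 3
  Bracho_alba vs Hylo_gracilis: 9
  Bracho_alba vs Junco_nigra: 7
  Hylo_gracilis vs Junco_nigra: 8
The largest is 9, between Bracho_alba and Hylo_gracilis.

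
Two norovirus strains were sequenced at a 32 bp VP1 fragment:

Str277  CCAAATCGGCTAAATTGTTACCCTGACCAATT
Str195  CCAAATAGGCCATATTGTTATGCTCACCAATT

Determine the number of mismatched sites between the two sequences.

6

Differing sites — 7:C/A; 11:T/C; 13:A/T; 21:C/T; 22:C/G; 25:G/C.
That gives 6 mismatches out of 32 aligned sites, so the Hamming distance is 6.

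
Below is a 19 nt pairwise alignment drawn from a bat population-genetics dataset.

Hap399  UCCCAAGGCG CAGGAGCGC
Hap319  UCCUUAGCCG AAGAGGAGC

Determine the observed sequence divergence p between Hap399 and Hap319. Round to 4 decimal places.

Differing sites — 4:C/U; 5:A/U; 8:G/C; 11:C/A; 14:G/A; 15:A/G; 17:C/A.
There are 7 differences over 19 sites, so p = 7/19 = 0.3684.

0.3684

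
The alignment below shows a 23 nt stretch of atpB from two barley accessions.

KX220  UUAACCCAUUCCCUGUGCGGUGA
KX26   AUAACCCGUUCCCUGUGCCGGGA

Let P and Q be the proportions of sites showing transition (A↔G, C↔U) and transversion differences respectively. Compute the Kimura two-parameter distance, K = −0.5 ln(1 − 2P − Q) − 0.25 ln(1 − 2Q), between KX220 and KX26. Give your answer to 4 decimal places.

Mismatches occur at site 1 (U/A, transversion), site 8 (A/G, transition), site 19 (G/C, transversion), site 21 (U/G, transversion).
Of the 4 differences, 1 transition and 3 transversions over 23 sites: P = 1/23 = 0.043478, Q = 3/23 = 0.130435.
d = −0.5·ln(0.782609) − 0.25·ln(0.739130) = −0.5·(-0.245122) − 0.25·(-0.302281) = 0.1981.

0.1981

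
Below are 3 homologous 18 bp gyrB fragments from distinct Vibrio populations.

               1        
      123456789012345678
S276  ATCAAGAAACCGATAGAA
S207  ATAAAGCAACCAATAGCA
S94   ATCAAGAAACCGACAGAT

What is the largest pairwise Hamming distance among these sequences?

6

Pairwise Hamming distances:
  S276 vs S207: 4
  S276 vs S94: 2
  S207 vs S94: 6
The largest is 6, between S207 and S94.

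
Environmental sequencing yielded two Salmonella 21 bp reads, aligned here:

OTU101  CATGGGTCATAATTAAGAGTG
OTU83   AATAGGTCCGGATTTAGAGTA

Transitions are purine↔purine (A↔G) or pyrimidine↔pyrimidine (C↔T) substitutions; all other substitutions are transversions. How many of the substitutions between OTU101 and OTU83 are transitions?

Differing sites — 1:C/A (Tv); 4:G/A (Ti); 9:A/C (Tv); 10:T/G (Tv); 11:A/G (Ti); 15:A/T (Tv); 21:G/A (Ti).
Of the 7 differences, 3 transitions and 4 transversions, so the answer is 3.

3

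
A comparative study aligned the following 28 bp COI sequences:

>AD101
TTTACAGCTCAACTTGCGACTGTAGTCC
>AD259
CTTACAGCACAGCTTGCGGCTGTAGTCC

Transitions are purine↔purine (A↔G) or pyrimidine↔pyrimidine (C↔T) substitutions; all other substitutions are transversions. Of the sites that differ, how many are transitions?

3

The sequences differ at positions 1 (T/C, transition), 9 (T/A, transversion), 12 (A/G, transition), 19 (A/G, transition).
Of the 4 differences, 3 transitions and 1 transversion, so the answer is 3.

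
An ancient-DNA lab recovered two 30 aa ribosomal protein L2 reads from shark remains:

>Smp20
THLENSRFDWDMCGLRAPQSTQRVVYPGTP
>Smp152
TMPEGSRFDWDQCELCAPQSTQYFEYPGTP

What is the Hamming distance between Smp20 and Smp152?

Mismatches occur at site 2 (H/M), site 3 (L/P), site 5 (N/G), site 12 (M/Q), site 14 (G/E), site 16 (R/C), site 23 (R/Y), site 24 (V/F), site 25 (V/E).
That gives 9 mismatches out of 30 aligned sites, so the Hamming distance is 9.

9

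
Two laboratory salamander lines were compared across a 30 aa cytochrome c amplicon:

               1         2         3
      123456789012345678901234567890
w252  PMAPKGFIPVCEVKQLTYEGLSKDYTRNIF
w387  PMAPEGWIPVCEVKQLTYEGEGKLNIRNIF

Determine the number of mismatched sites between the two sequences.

Differing sites — 5:K/E; 7:F/W; 21:L/E; 22:S/G; 24:D/L; 25:Y/N; 26:T/I.
That gives 7 mismatches out of 30 aligned sites, so the Hamming distance is 7.

7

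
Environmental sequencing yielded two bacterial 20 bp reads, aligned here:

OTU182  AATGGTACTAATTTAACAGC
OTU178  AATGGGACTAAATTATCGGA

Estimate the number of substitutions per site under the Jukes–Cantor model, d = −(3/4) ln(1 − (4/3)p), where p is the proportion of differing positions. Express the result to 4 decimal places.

0.3041

The sequences differ at positions 6 (T/G), 12 (T/A), 16 (A/T), 18 (A/G), 20 (C/A).
p = 5/20 = 0.250000.
d = −0.75 · ln(1 − (4/3)·0.250000) = −0.75 · ln(0.666667) = −0.75 · (-0.405465) = 0.3041.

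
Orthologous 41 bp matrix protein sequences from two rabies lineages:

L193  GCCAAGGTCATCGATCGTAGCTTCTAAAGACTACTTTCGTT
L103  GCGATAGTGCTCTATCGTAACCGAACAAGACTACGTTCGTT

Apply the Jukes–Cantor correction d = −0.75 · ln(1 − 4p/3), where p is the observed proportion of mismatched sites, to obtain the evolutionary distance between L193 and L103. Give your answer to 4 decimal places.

0.4121

Mismatches occur at site 3 (C→G), site 5 (A→T), site 6 (G→A), site 9 (C→G), site 10 (A→C), site 13 (G→T), site 20 (G→A), site 22 (T→C), site 23 (T→G), site 24 (C→A), site 25 (T→A), site 26 (A→C), site 35 (T→G).
p = 13/41 = 0.317073.
d = −0.75 · ln(1 − (4/3)·0.317073) = −0.75 · ln(0.577236) = −0.75 · (-0.549504) = 0.4121.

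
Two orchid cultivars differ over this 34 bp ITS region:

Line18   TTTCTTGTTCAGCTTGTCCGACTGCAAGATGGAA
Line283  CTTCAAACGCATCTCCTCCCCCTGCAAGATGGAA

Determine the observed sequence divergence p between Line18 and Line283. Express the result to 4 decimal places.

0.3235

The sequences differ at positions 1 (T/C), 5 (T/A), 6 (T/A), 7 (G/A), 8 (T/C), 9 (T/G), 12 (G/T), 15 (T/C), 16 (G/C), 20 (G/C), 21 (A/C).
There are 11 differences over 34 sites, so p = 11/34 = 0.3235.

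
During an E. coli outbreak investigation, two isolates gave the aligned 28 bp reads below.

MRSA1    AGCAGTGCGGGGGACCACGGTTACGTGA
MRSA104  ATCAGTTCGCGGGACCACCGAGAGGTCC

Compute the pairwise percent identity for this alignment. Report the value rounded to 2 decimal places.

Differing sites — 2:G/T; 7:G/T; 10:G/C; 19:G/C; 21:T/A; 22:T/G; 24:C/G; 27:G/C; 28:A/C.
19 of the 28 sites match, so the percent identity is 19/28 × 100 = 67.86%.

67.86%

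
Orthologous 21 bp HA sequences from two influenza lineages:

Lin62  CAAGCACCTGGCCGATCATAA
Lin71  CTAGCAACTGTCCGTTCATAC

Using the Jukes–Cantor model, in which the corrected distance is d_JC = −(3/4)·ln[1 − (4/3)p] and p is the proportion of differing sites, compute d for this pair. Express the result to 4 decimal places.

0.2865

Mismatches occur at site 2 (A→T), site 7 (C→A), site 11 (G→T), site 15 (A→T), site 21 (A→C).
p = 5/21 = 0.238095.
d = −0.75 · ln(1 − (4/3)·0.238095) = −0.75 · ln(0.682540) = −0.75 · (-0.381934) = 0.2865.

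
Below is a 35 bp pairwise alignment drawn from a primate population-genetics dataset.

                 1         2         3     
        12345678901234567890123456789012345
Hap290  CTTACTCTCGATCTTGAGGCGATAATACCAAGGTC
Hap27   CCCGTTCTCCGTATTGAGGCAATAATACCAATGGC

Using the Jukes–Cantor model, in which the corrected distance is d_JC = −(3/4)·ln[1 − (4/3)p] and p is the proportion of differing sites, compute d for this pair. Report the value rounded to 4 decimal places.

0.3597

Mismatches occur at site 2 (T→C), site 3 (T→C), site 4 (A→G), site 5 (C→T), site 10 (G→C), site 11 (A→G), site 13 (C→A), site 21 (G→A), site 32 (G→T), site 34 (T→G).
p = 10/35 = 0.285714.
d = −0.75 · ln(1 − (4/3)·0.285714) = −0.75 · ln(0.619048) = −0.75 · (-0.479572) = 0.3597.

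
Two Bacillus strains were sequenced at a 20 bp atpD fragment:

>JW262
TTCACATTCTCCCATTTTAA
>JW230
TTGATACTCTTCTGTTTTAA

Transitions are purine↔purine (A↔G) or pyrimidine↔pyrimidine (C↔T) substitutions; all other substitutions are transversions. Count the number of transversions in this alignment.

The sequences differ at positions 3 (C/G, transversion), 5 (C/T, transition), 7 (T/C, transition), 11 (C/T, transition), 13 (C/T, transition), 14 (A/G, transition).
Of the 6 differences, 5 transitions and 1 transversion, so the answer is 1.

1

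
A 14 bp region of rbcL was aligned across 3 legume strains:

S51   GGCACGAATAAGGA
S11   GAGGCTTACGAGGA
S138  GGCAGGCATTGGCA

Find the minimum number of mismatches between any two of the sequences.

5

Pairwise Hamming distances:
  S51 vs S11: 7
  S51 vs S138: 5
  S11 vs S138: 10
The smallest is 5, between S51 and S138.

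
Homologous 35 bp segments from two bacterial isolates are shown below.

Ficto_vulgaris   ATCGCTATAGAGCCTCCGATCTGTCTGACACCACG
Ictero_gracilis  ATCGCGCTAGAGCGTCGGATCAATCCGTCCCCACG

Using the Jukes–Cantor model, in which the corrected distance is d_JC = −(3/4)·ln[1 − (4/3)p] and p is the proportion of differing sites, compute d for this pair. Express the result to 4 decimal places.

The sequences differ at positions 6 (T/G), 7 (A/C), 14 (C/G), 17 (C/G), 22 (T/A), 23 (G/A), 26 (T/C), 28 (A/T), 30 (A/C).
p = 9/35 = 0.257143.
d = −0.75 · ln(1 − (4/3)·0.257143) = −0.75 · ln(0.657143) = −0.75 · (-0.419854) = 0.3149.

0.3149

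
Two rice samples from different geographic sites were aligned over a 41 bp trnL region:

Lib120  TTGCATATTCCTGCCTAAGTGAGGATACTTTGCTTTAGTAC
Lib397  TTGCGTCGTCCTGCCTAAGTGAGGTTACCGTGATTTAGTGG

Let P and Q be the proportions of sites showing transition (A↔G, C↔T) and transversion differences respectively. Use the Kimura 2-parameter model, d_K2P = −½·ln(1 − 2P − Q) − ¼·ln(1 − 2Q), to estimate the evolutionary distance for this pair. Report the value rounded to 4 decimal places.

The sequences differ at positions 5 (A/G, transition), 7 (A/C, transversion), 8 (T/G, transversion), 25 (A/T, transversion), 29 (T/C, transition), 30 (T/G, transversion), 33 (C/A, transversion), 40 (A/G, transition), 41 (C/G, transversion).
Of the 9 differences, 3 transitions and 6 transversions over 41 sites: P = 3/41 = 0.073171, Q = 6/41 = 0.146341.
d = −0.5·ln(0.707317) − 0.25·ln(0.707318) = −0.5·(-0.346276) − 0.25·(-0.346275) = 0.2597.

0.2597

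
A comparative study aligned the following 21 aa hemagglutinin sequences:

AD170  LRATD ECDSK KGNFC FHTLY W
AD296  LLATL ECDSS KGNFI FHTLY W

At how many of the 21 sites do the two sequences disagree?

The sequences differ at positions 2 (R/L), 5 (D/L), 10 (K/S), 15 (C/I).
That gives 4 mismatches out of 21 aligned sites, so the Hamming distance is 4.

4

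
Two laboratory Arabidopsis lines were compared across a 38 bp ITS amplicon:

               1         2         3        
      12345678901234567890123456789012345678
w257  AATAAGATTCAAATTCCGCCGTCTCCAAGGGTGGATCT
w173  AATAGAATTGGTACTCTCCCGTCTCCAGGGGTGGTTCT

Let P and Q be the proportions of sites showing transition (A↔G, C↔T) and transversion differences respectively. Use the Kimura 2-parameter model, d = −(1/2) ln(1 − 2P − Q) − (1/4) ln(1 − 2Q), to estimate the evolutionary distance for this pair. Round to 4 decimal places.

Mismatches occur at site 5 (A→G, transition), site 6 (G→A, transition), site 10 (C→G, transversion), site 11 (A→G, transition), site 12 (A→T, transversion), site 14 (T→C, transition), site 17 (C→T, transition), site 18 (G→C, transversion), site 28 (A→G, transition), site 35 (A→T, transversion).
Of the 10 differences, 6 transitions and 4 transversions over 38 sites: P = 6/38 = 0.157895, Q = 4/38 = 0.105263.
d = −0.5·ln(0.578947) − 0.25·ln(0.789474) = −0.5·(-0.546544) − 0.25·(-0.236388) = 0.3324.

0.3324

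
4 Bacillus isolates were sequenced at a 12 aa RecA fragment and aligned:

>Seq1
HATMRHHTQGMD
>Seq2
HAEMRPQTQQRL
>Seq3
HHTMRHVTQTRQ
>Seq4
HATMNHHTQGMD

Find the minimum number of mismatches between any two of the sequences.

Pairwise Hamming distances:
  Seq1 vs Seq2: 6
  Seq1 vs Seq3: 5
  Seq1 vs Seq4: 1
  Seq2 vs Seq3: 6
  Seq2 vs Seq4: 7
  Seq3 vs Seq4: 6
The smallest is 1, between Seq1 and Seq4.

1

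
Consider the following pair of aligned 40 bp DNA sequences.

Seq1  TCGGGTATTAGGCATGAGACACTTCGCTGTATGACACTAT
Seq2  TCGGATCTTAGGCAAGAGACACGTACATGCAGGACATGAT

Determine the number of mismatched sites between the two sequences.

11

The sequences differ at positions 5 (G/A), 7 (A/C), 15 (T/A), 23 (T/G), 25 (C/A), 26 (G/C), 27 (C/A), 30 (T/C), 32 (T/G), 37 (C/T), 38 (T/G).
That gives 11 mismatches out of 40 aligned sites, so the Hamming distance is 11.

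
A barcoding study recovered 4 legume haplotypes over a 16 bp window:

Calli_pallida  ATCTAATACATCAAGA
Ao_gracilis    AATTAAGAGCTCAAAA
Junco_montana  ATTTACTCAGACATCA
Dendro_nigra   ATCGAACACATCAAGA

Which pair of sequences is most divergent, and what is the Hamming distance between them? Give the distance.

10

Pairwise Hamming distances:
  Calli_pallida vs Ao_gracilis: 6
  Calli_pallida vs Junco_montana: 8
  Calli_pallida vs Dendro_nigra: 2
  Ao_gracilis vs Junco_montana: 9
  Ao_gracilis vs Dendro_nigra: 7
  Junco_montana vs Dendro_nigra: 10
The largest is 10, between Junco_montana and Dendro_nigra.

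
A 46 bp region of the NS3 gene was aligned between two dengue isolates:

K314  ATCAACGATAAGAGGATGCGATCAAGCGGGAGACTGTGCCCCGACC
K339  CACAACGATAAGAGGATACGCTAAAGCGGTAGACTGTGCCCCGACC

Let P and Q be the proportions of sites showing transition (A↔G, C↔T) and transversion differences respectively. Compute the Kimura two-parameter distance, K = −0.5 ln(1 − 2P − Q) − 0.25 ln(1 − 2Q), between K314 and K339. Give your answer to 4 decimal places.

Differing sites — 1:A/C (Tv); 2:T/A (Tv); 18:G/A (Ti); 21:A/C (Tv); 23:C/A (Tv); 30:G/T (Tv).
Of the 6 differences, 1 transition and 5 transversions over 46 sites: P = 1/46 = 0.021739, Q = 5/46 = 0.108696.
d = −0.5·ln(0.847826) − 0.25·ln(0.782608) = −0.5·(-0.165080) − 0.25·(-0.245123) = 0.1438.

0.1438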